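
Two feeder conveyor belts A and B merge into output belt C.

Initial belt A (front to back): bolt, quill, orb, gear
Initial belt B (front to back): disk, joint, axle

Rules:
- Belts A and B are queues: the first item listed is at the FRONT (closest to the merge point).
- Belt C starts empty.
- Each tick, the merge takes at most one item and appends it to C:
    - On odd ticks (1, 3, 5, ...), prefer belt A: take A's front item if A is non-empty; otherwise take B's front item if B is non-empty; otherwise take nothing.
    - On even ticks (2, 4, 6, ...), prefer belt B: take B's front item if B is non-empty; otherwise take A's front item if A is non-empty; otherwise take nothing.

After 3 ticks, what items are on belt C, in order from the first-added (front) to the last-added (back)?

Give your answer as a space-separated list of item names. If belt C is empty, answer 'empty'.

Answer: bolt disk quill

Derivation:
Tick 1: prefer A, take bolt from A; A=[quill,orb,gear] B=[disk,joint,axle] C=[bolt]
Tick 2: prefer B, take disk from B; A=[quill,orb,gear] B=[joint,axle] C=[bolt,disk]
Tick 3: prefer A, take quill from A; A=[orb,gear] B=[joint,axle] C=[bolt,disk,quill]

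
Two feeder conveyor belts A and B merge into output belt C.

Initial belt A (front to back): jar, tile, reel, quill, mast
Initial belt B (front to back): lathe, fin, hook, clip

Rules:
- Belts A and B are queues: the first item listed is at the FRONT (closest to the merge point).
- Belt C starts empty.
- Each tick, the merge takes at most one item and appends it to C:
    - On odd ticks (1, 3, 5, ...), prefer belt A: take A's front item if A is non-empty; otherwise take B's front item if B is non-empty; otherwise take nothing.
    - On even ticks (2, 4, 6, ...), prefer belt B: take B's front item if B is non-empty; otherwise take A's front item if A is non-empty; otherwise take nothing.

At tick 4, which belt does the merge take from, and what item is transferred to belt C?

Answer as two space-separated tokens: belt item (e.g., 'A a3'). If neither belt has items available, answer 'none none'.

Answer: B fin

Derivation:
Tick 1: prefer A, take jar from A; A=[tile,reel,quill,mast] B=[lathe,fin,hook,clip] C=[jar]
Tick 2: prefer B, take lathe from B; A=[tile,reel,quill,mast] B=[fin,hook,clip] C=[jar,lathe]
Tick 3: prefer A, take tile from A; A=[reel,quill,mast] B=[fin,hook,clip] C=[jar,lathe,tile]
Tick 4: prefer B, take fin from B; A=[reel,quill,mast] B=[hook,clip] C=[jar,lathe,tile,fin]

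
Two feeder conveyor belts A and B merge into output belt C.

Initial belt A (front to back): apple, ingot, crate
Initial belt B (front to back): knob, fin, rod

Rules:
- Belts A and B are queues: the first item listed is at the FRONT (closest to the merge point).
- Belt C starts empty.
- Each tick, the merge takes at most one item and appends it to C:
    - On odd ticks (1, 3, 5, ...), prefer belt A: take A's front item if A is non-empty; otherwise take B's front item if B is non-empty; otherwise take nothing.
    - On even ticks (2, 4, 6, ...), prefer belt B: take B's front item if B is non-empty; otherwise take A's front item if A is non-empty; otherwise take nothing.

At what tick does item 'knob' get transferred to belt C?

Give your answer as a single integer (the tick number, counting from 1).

Tick 1: prefer A, take apple from A; A=[ingot,crate] B=[knob,fin,rod] C=[apple]
Tick 2: prefer B, take knob from B; A=[ingot,crate] B=[fin,rod] C=[apple,knob]

Answer: 2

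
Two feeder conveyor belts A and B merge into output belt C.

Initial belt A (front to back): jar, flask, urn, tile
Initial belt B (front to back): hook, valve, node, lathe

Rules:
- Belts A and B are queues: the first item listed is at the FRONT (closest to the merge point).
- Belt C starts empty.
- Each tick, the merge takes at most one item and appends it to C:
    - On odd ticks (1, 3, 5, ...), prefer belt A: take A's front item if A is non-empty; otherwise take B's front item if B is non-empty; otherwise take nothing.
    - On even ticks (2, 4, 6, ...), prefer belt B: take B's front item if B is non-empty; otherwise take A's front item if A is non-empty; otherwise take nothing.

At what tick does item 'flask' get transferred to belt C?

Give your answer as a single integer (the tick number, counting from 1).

Tick 1: prefer A, take jar from A; A=[flask,urn,tile] B=[hook,valve,node,lathe] C=[jar]
Tick 2: prefer B, take hook from B; A=[flask,urn,tile] B=[valve,node,lathe] C=[jar,hook]
Tick 3: prefer A, take flask from A; A=[urn,tile] B=[valve,node,lathe] C=[jar,hook,flask]

Answer: 3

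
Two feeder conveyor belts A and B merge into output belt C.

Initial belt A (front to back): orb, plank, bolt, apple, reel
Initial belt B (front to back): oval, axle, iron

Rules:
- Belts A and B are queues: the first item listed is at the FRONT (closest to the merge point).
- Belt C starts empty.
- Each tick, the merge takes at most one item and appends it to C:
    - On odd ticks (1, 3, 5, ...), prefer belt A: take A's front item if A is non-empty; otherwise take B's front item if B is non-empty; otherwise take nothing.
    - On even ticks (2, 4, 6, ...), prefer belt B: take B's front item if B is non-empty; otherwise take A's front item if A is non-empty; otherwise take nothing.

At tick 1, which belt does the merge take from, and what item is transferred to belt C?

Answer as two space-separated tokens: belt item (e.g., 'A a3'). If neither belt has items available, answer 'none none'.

Tick 1: prefer A, take orb from A; A=[plank,bolt,apple,reel] B=[oval,axle,iron] C=[orb]

Answer: A orb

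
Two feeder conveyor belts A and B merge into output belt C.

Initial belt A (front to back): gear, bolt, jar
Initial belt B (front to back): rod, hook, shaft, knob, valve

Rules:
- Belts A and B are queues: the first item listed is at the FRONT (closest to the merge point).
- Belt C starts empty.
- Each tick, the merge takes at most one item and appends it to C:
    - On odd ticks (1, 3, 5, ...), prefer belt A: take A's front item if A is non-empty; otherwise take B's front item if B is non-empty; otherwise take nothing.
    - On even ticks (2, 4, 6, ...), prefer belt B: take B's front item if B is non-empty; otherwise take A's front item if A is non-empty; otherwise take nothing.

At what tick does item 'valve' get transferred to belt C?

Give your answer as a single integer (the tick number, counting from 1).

Tick 1: prefer A, take gear from A; A=[bolt,jar] B=[rod,hook,shaft,knob,valve] C=[gear]
Tick 2: prefer B, take rod from B; A=[bolt,jar] B=[hook,shaft,knob,valve] C=[gear,rod]
Tick 3: prefer A, take bolt from A; A=[jar] B=[hook,shaft,knob,valve] C=[gear,rod,bolt]
Tick 4: prefer B, take hook from B; A=[jar] B=[shaft,knob,valve] C=[gear,rod,bolt,hook]
Tick 5: prefer A, take jar from A; A=[-] B=[shaft,knob,valve] C=[gear,rod,bolt,hook,jar]
Tick 6: prefer B, take shaft from B; A=[-] B=[knob,valve] C=[gear,rod,bolt,hook,jar,shaft]
Tick 7: prefer A, take knob from B; A=[-] B=[valve] C=[gear,rod,bolt,hook,jar,shaft,knob]
Tick 8: prefer B, take valve from B; A=[-] B=[-] C=[gear,rod,bolt,hook,jar,shaft,knob,valve]

Answer: 8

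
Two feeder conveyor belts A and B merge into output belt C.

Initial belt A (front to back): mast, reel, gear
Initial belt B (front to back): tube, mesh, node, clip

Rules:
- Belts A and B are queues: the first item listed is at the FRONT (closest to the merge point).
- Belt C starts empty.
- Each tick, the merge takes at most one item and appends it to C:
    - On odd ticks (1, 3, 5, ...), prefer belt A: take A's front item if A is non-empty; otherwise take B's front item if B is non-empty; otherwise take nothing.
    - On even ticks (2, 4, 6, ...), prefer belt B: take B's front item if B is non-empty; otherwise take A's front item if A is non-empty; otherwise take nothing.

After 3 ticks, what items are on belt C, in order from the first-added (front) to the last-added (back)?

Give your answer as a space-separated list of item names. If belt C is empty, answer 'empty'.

Tick 1: prefer A, take mast from A; A=[reel,gear] B=[tube,mesh,node,clip] C=[mast]
Tick 2: prefer B, take tube from B; A=[reel,gear] B=[mesh,node,clip] C=[mast,tube]
Tick 3: prefer A, take reel from A; A=[gear] B=[mesh,node,clip] C=[mast,tube,reel]

Answer: mast tube reel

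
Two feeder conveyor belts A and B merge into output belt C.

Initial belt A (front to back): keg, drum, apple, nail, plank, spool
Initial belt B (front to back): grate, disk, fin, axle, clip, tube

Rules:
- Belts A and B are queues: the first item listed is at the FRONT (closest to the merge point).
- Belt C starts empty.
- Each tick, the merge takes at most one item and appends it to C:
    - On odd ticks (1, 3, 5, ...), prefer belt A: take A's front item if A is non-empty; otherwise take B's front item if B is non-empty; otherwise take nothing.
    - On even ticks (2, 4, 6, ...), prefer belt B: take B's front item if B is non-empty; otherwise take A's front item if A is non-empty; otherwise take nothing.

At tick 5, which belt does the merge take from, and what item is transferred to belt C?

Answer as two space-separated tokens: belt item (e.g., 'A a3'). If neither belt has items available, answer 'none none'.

Tick 1: prefer A, take keg from A; A=[drum,apple,nail,plank,spool] B=[grate,disk,fin,axle,clip,tube] C=[keg]
Tick 2: prefer B, take grate from B; A=[drum,apple,nail,plank,spool] B=[disk,fin,axle,clip,tube] C=[keg,grate]
Tick 3: prefer A, take drum from A; A=[apple,nail,plank,spool] B=[disk,fin,axle,clip,tube] C=[keg,grate,drum]
Tick 4: prefer B, take disk from B; A=[apple,nail,plank,spool] B=[fin,axle,clip,tube] C=[keg,grate,drum,disk]
Tick 5: prefer A, take apple from A; A=[nail,plank,spool] B=[fin,axle,clip,tube] C=[keg,grate,drum,disk,apple]

Answer: A apple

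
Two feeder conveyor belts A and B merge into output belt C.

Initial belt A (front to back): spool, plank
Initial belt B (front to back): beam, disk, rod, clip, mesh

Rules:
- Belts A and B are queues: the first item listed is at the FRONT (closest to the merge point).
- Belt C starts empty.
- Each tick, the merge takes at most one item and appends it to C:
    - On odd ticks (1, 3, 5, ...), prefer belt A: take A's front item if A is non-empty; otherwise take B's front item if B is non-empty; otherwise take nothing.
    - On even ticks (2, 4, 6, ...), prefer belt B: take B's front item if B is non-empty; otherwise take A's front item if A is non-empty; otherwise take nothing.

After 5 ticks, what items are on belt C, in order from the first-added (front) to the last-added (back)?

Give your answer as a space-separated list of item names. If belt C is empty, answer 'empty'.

Tick 1: prefer A, take spool from A; A=[plank] B=[beam,disk,rod,clip,mesh] C=[spool]
Tick 2: prefer B, take beam from B; A=[plank] B=[disk,rod,clip,mesh] C=[spool,beam]
Tick 3: prefer A, take plank from A; A=[-] B=[disk,rod,clip,mesh] C=[spool,beam,plank]
Tick 4: prefer B, take disk from B; A=[-] B=[rod,clip,mesh] C=[spool,beam,plank,disk]
Tick 5: prefer A, take rod from B; A=[-] B=[clip,mesh] C=[spool,beam,plank,disk,rod]

Answer: spool beam plank disk rod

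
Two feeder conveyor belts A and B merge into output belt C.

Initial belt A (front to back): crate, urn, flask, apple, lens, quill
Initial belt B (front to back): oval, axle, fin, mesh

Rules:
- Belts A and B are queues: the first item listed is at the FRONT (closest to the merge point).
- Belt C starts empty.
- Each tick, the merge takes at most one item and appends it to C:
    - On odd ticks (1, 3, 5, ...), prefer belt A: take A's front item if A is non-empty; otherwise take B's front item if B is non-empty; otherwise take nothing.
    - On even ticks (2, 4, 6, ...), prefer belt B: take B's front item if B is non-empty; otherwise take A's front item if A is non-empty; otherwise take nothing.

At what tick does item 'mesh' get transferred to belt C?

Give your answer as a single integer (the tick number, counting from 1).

Tick 1: prefer A, take crate from A; A=[urn,flask,apple,lens,quill] B=[oval,axle,fin,mesh] C=[crate]
Tick 2: prefer B, take oval from B; A=[urn,flask,apple,lens,quill] B=[axle,fin,mesh] C=[crate,oval]
Tick 3: prefer A, take urn from A; A=[flask,apple,lens,quill] B=[axle,fin,mesh] C=[crate,oval,urn]
Tick 4: prefer B, take axle from B; A=[flask,apple,lens,quill] B=[fin,mesh] C=[crate,oval,urn,axle]
Tick 5: prefer A, take flask from A; A=[apple,lens,quill] B=[fin,mesh] C=[crate,oval,urn,axle,flask]
Tick 6: prefer B, take fin from B; A=[apple,lens,quill] B=[mesh] C=[crate,oval,urn,axle,flask,fin]
Tick 7: prefer A, take apple from A; A=[lens,quill] B=[mesh] C=[crate,oval,urn,axle,flask,fin,apple]
Tick 8: prefer B, take mesh from B; A=[lens,quill] B=[-] C=[crate,oval,urn,axle,flask,fin,apple,mesh]

Answer: 8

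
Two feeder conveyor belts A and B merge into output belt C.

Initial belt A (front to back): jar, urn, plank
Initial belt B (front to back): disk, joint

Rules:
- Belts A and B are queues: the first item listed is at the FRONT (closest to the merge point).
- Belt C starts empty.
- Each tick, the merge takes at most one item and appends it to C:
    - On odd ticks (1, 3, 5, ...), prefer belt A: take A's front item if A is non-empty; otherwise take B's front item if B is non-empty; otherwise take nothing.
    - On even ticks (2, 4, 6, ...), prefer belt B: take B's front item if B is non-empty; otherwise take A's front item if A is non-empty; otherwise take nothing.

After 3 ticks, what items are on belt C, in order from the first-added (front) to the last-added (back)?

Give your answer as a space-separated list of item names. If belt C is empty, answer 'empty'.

Tick 1: prefer A, take jar from A; A=[urn,plank] B=[disk,joint] C=[jar]
Tick 2: prefer B, take disk from B; A=[urn,plank] B=[joint] C=[jar,disk]
Tick 3: prefer A, take urn from A; A=[plank] B=[joint] C=[jar,disk,urn]

Answer: jar disk urn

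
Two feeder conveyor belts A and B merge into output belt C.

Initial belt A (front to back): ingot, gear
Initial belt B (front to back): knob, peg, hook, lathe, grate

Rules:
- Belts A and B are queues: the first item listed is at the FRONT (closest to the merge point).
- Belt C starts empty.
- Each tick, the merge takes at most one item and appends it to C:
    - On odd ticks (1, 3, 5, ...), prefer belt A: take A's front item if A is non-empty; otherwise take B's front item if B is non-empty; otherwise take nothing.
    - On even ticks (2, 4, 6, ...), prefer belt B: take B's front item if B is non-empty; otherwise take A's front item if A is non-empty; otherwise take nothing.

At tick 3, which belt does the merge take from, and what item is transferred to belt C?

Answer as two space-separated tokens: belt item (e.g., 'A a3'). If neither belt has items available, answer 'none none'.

Tick 1: prefer A, take ingot from A; A=[gear] B=[knob,peg,hook,lathe,grate] C=[ingot]
Tick 2: prefer B, take knob from B; A=[gear] B=[peg,hook,lathe,grate] C=[ingot,knob]
Tick 3: prefer A, take gear from A; A=[-] B=[peg,hook,lathe,grate] C=[ingot,knob,gear]

Answer: A gear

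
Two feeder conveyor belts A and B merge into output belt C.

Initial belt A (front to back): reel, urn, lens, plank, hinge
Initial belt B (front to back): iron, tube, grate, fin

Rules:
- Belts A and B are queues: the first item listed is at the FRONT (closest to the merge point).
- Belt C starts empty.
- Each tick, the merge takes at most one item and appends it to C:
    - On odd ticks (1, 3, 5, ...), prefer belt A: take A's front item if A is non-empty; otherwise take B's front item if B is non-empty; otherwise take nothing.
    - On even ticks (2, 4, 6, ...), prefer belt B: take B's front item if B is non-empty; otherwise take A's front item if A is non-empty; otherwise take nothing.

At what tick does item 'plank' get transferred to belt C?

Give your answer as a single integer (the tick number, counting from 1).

Tick 1: prefer A, take reel from A; A=[urn,lens,plank,hinge] B=[iron,tube,grate,fin] C=[reel]
Tick 2: prefer B, take iron from B; A=[urn,lens,plank,hinge] B=[tube,grate,fin] C=[reel,iron]
Tick 3: prefer A, take urn from A; A=[lens,plank,hinge] B=[tube,grate,fin] C=[reel,iron,urn]
Tick 4: prefer B, take tube from B; A=[lens,plank,hinge] B=[grate,fin] C=[reel,iron,urn,tube]
Tick 5: prefer A, take lens from A; A=[plank,hinge] B=[grate,fin] C=[reel,iron,urn,tube,lens]
Tick 6: prefer B, take grate from B; A=[plank,hinge] B=[fin] C=[reel,iron,urn,tube,lens,grate]
Tick 7: prefer A, take plank from A; A=[hinge] B=[fin] C=[reel,iron,urn,tube,lens,grate,plank]

Answer: 7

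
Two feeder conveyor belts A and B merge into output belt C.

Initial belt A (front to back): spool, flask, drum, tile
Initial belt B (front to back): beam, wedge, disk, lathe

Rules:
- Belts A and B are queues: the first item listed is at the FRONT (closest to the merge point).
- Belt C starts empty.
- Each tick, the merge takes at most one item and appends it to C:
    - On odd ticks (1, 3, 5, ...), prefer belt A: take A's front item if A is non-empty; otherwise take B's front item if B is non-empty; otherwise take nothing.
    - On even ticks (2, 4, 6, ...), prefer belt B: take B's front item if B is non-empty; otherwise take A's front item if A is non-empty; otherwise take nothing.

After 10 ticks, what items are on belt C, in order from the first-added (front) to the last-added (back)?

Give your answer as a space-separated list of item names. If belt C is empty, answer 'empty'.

Tick 1: prefer A, take spool from A; A=[flask,drum,tile] B=[beam,wedge,disk,lathe] C=[spool]
Tick 2: prefer B, take beam from B; A=[flask,drum,tile] B=[wedge,disk,lathe] C=[spool,beam]
Tick 3: prefer A, take flask from A; A=[drum,tile] B=[wedge,disk,lathe] C=[spool,beam,flask]
Tick 4: prefer B, take wedge from B; A=[drum,tile] B=[disk,lathe] C=[spool,beam,flask,wedge]
Tick 5: prefer A, take drum from A; A=[tile] B=[disk,lathe] C=[spool,beam,flask,wedge,drum]
Tick 6: prefer B, take disk from B; A=[tile] B=[lathe] C=[spool,beam,flask,wedge,drum,disk]
Tick 7: prefer A, take tile from A; A=[-] B=[lathe] C=[spool,beam,flask,wedge,drum,disk,tile]
Tick 8: prefer B, take lathe from B; A=[-] B=[-] C=[spool,beam,flask,wedge,drum,disk,tile,lathe]
Tick 9: prefer A, both empty, nothing taken; A=[-] B=[-] C=[spool,beam,flask,wedge,drum,disk,tile,lathe]
Tick 10: prefer B, both empty, nothing taken; A=[-] B=[-] C=[spool,beam,flask,wedge,drum,disk,tile,lathe]

Answer: spool beam flask wedge drum disk tile lathe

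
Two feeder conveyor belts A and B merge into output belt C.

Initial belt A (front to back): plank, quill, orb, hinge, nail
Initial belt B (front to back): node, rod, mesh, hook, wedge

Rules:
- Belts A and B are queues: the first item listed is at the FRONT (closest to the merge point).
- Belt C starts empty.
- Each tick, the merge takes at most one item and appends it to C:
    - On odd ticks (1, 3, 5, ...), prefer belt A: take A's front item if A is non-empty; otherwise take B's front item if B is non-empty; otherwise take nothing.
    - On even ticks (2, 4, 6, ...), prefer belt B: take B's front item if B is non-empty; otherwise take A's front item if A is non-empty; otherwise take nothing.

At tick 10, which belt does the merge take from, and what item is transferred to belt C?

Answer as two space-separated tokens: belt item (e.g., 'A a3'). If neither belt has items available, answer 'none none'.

Answer: B wedge

Derivation:
Tick 1: prefer A, take plank from A; A=[quill,orb,hinge,nail] B=[node,rod,mesh,hook,wedge] C=[plank]
Tick 2: prefer B, take node from B; A=[quill,orb,hinge,nail] B=[rod,mesh,hook,wedge] C=[plank,node]
Tick 3: prefer A, take quill from A; A=[orb,hinge,nail] B=[rod,mesh,hook,wedge] C=[plank,node,quill]
Tick 4: prefer B, take rod from B; A=[orb,hinge,nail] B=[mesh,hook,wedge] C=[plank,node,quill,rod]
Tick 5: prefer A, take orb from A; A=[hinge,nail] B=[mesh,hook,wedge] C=[plank,node,quill,rod,orb]
Tick 6: prefer B, take mesh from B; A=[hinge,nail] B=[hook,wedge] C=[plank,node,quill,rod,orb,mesh]
Tick 7: prefer A, take hinge from A; A=[nail] B=[hook,wedge] C=[plank,node,quill,rod,orb,mesh,hinge]
Tick 8: prefer B, take hook from B; A=[nail] B=[wedge] C=[plank,node,quill,rod,orb,mesh,hinge,hook]
Tick 9: prefer A, take nail from A; A=[-] B=[wedge] C=[plank,node,quill,rod,orb,mesh,hinge,hook,nail]
Tick 10: prefer B, take wedge from B; A=[-] B=[-] C=[plank,node,quill,rod,orb,mesh,hinge,hook,nail,wedge]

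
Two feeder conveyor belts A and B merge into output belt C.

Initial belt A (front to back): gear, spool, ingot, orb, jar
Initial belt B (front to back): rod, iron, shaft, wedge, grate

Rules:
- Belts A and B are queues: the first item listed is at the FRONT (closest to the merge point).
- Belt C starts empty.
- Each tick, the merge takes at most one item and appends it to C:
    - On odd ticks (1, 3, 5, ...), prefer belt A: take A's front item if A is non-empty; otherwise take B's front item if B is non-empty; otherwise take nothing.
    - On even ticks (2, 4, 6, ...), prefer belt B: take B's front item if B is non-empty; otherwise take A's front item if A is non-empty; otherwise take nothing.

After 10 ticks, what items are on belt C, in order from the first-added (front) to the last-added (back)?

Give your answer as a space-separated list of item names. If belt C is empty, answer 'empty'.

Answer: gear rod spool iron ingot shaft orb wedge jar grate

Derivation:
Tick 1: prefer A, take gear from A; A=[spool,ingot,orb,jar] B=[rod,iron,shaft,wedge,grate] C=[gear]
Tick 2: prefer B, take rod from B; A=[spool,ingot,orb,jar] B=[iron,shaft,wedge,grate] C=[gear,rod]
Tick 3: prefer A, take spool from A; A=[ingot,orb,jar] B=[iron,shaft,wedge,grate] C=[gear,rod,spool]
Tick 4: prefer B, take iron from B; A=[ingot,orb,jar] B=[shaft,wedge,grate] C=[gear,rod,spool,iron]
Tick 5: prefer A, take ingot from A; A=[orb,jar] B=[shaft,wedge,grate] C=[gear,rod,spool,iron,ingot]
Tick 6: prefer B, take shaft from B; A=[orb,jar] B=[wedge,grate] C=[gear,rod,spool,iron,ingot,shaft]
Tick 7: prefer A, take orb from A; A=[jar] B=[wedge,grate] C=[gear,rod,spool,iron,ingot,shaft,orb]
Tick 8: prefer B, take wedge from B; A=[jar] B=[grate] C=[gear,rod,spool,iron,ingot,shaft,orb,wedge]
Tick 9: prefer A, take jar from A; A=[-] B=[grate] C=[gear,rod,spool,iron,ingot,shaft,orb,wedge,jar]
Tick 10: prefer B, take grate from B; A=[-] B=[-] C=[gear,rod,spool,iron,ingot,shaft,orb,wedge,jar,grate]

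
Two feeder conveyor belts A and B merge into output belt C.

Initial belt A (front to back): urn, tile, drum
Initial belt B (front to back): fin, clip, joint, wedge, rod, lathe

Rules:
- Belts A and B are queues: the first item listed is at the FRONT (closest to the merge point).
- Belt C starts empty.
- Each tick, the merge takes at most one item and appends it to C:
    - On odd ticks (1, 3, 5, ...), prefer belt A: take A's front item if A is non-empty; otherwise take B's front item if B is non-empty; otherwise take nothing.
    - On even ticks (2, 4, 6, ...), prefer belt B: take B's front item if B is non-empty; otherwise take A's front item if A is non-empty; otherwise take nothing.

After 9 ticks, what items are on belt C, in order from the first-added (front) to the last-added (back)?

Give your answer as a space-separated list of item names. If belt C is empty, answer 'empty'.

Tick 1: prefer A, take urn from A; A=[tile,drum] B=[fin,clip,joint,wedge,rod,lathe] C=[urn]
Tick 2: prefer B, take fin from B; A=[tile,drum] B=[clip,joint,wedge,rod,lathe] C=[urn,fin]
Tick 3: prefer A, take tile from A; A=[drum] B=[clip,joint,wedge,rod,lathe] C=[urn,fin,tile]
Tick 4: prefer B, take clip from B; A=[drum] B=[joint,wedge,rod,lathe] C=[urn,fin,tile,clip]
Tick 5: prefer A, take drum from A; A=[-] B=[joint,wedge,rod,lathe] C=[urn,fin,tile,clip,drum]
Tick 6: prefer B, take joint from B; A=[-] B=[wedge,rod,lathe] C=[urn,fin,tile,clip,drum,joint]
Tick 7: prefer A, take wedge from B; A=[-] B=[rod,lathe] C=[urn,fin,tile,clip,drum,joint,wedge]
Tick 8: prefer B, take rod from B; A=[-] B=[lathe] C=[urn,fin,tile,clip,drum,joint,wedge,rod]
Tick 9: prefer A, take lathe from B; A=[-] B=[-] C=[urn,fin,tile,clip,drum,joint,wedge,rod,lathe]

Answer: urn fin tile clip drum joint wedge rod lathe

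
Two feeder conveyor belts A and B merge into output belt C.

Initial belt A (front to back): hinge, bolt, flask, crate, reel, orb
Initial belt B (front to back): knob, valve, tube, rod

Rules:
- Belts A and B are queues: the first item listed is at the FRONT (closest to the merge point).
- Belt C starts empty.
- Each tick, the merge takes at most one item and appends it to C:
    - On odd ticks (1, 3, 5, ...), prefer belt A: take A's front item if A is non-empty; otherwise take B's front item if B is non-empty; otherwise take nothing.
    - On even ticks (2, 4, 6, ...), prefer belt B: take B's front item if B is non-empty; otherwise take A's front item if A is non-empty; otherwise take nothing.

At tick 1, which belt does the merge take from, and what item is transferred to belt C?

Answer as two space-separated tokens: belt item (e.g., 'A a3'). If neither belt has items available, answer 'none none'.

Answer: A hinge

Derivation:
Tick 1: prefer A, take hinge from A; A=[bolt,flask,crate,reel,orb] B=[knob,valve,tube,rod] C=[hinge]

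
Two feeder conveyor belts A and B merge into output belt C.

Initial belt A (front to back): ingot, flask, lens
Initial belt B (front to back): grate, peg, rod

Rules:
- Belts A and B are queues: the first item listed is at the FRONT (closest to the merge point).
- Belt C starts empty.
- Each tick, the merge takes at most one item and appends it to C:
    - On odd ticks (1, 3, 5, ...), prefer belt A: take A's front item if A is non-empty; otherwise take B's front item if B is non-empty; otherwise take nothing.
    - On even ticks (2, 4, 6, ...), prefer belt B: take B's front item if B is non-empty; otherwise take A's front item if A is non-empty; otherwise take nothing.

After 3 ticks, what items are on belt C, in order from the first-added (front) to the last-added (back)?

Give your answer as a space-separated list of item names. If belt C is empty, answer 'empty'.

Answer: ingot grate flask

Derivation:
Tick 1: prefer A, take ingot from A; A=[flask,lens] B=[grate,peg,rod] C=[ingot]
Tick 2: prefer B, take grate from B; A=[flask,lens] B=[peg,rod] C=[ingot,grate]
Tick 3: prefer A, take flask from A; A=[lens] B=[peg,rod] C=[ingot,grate,flask]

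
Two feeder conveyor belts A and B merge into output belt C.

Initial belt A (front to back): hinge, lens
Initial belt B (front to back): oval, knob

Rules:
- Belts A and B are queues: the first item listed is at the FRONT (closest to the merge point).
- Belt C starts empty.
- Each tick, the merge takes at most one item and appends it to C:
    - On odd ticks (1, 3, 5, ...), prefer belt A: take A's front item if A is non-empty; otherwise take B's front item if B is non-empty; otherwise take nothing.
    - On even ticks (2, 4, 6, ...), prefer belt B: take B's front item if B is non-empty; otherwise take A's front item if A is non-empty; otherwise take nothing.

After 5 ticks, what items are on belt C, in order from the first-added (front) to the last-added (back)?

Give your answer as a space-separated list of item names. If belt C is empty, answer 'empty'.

Tick 1: prefer A, take hinge from A; A=[lens] B=[oval,knob] C=[hinge]
Tick 2: prefer B, take oval from B; A=[lens] B=[knob] C=[hinge,oval]
Tick 3: prefer A, take lens from A; A=[-] B=[knob] C=[hinge,oval,lens]
Tick 4: prefer B, take knob from B; A=[-] B=[-] C=[hinge,oval,lens,knob]
Tick 5: prefer A, both empty, nothing taken; A=[-] B=[-] C=[hinge,oval,lens,knob]

Answer: hinge oval lens knob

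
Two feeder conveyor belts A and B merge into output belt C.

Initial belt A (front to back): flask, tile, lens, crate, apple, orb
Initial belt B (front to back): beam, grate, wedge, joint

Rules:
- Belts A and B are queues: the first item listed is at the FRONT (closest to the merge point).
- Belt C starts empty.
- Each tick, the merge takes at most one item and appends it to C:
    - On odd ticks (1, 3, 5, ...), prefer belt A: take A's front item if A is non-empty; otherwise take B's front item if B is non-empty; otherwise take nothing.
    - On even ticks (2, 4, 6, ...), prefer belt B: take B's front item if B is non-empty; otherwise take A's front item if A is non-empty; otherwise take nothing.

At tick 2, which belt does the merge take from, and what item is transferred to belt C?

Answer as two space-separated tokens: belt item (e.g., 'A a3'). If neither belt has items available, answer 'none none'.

Tick 1: prefer A, take flask from A; A=[tile,lens,crate,apple,orb] B=[beam,grate,wedge,joint] C=[flask]
Tick 2: prefer B, take beam from B; A=[tile,lens,crate,apple,orb] B=[grate,wedge,joint] C=[flask,beam]

Answer: B beam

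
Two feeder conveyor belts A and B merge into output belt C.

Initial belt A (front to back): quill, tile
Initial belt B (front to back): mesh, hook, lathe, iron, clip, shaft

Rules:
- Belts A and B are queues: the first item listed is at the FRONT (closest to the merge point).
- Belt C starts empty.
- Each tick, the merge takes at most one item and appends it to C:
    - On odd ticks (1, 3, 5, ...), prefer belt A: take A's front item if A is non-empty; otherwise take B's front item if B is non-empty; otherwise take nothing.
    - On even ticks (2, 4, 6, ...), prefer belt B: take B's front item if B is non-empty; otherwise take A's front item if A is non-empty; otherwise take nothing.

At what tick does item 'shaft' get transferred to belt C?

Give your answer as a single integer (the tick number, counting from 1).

Answer: 8

Derivation:
Tick 1: prefer A, take quill from A; A=[tile] B=[mesh,hook,lathe,iron,clip,shaft] C=[quill]
Tick 2: prefer B, take mesh from B; A=[tile] B=[hook,lathe,iron,clip,shaft] C=[quill,mesh]
Tick 3: prefer A, take tile from A; A=[-] B=[hook,lathe,iron,clip,shaft] C=[quill,mesh,tile]
Tick 4: prefer B, take hook from B; A=[-] B=[lathe,iron,clip,shaft] C=[quill,mesh,tile,hook]
Tick 5: prefer A, take lathe from B; A=[-] B=[iron,clip,shaft] C=[quill,mesh,tile,hook,lathe]
Tick 6: prefer B, take iron from B; A=[-] B=[clip,shaft] C=[quill,mesh,tile,hook,lathe,iron]
Tick 7: prefer A, take clip from B; A=[-] B=[shaft] C=[quill,mesh,tile,hook,lathe,iron,clip]
Tick 8: prefer B, take shaft from B; A=[-] B=[-] C=[quill,mesh,tile,hook,lathe,iron,clip,shaft]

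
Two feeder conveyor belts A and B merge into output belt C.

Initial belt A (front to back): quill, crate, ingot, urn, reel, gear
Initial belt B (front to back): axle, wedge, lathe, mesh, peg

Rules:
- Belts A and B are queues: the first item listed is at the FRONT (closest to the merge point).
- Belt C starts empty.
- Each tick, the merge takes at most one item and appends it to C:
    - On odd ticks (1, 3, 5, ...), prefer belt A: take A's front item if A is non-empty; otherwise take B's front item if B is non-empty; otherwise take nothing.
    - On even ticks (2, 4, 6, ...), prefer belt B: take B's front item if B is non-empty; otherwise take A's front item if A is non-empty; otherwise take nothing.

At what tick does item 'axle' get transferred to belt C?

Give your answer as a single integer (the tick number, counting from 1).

Tick 1: prefer A, take quill from A; A=[crate,ingot,urn,reel,gear] B=[axle,wedge,lathe,mesh,peg] C=[quill]
Tick 2: prefer B, take axle from B; A=[crate,ingot,urn,reel,gear] B=[wedge,lathe,mesh,peg] C=[quill,axle]

Answer: 2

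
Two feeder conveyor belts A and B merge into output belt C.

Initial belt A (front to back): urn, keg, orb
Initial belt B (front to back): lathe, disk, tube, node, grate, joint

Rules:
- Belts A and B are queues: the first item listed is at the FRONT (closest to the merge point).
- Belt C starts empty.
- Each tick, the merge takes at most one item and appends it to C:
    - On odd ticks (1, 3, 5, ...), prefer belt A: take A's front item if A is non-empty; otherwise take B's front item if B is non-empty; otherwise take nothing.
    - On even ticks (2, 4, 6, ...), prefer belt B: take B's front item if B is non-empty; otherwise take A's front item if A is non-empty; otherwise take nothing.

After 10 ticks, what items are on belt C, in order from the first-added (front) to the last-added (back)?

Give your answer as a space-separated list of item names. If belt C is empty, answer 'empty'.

Tick 1: prefer A, take urn from A; A=[keg,orb] B=[lathe,disk,tube,node,grate,joint] C=[urn]
Tick 2: prefer B, take lathe from B; A=[keg,orb] B=[disk,tube,node,grate,joint] C=[urn,lathe]
Tick 3: prefer A, take keg from A; A=[orb] B=[disk,tube,node,grate,joint] C=[urn,lathe,keg]
Tick 4: prefer B, take disk from B; A=[orb] B=[tube,node,grate,joint] C=[urn,lathe,keg,disk]
Tick 5: prefer A, take orb from A; A=[-] B=[tube,node,grate,joint] C=[urn,lathe,keg,disk,orb]
Tick 6: prefer B, take tube from B; A=[-] B=[node,grate,joint] C=[urn,lathe,keg,disk,orb,tube]
Tick 7: prefer A, take node from B; A=[-] B=[grate,joint] C=[urn,lathe,keg,disk,orb,tube,node]
Tick 8: prefer B, take grate from B; A=[-] B=[joint] C=[urn,lathe,keg,disk,orb,tube,node,grate]
Tick 9: prefer A, take joint from B; A=[-] B=[-] C=[urn,lathe,keg,disk,orb,tube,node,grate,joint]
Tick 10: prefer B, both empty, nothing taken; A=[-] B=[-] C=[urn,lathe,keg,disk,orb,tube,node,grate,joint]

Answer: urn lathe keg disk orb tube node grate joint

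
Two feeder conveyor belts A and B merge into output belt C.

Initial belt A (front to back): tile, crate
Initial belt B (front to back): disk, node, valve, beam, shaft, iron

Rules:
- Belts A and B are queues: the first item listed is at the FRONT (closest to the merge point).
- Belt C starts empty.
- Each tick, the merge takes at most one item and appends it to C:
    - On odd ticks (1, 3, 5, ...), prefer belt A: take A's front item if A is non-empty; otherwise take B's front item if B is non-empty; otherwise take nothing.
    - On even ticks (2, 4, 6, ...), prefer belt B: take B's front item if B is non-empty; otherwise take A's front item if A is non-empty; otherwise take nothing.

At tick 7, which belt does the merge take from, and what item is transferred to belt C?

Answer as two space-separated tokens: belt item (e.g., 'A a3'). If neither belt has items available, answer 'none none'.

Tick 1: prefer A, take tile from A; A=[crate] B=[disk,node,valve,beam,shaft,iron] C=[tile]
Tick 2: prefer B, take disk from B; A=[crate] B=[node,valve,beam,shaft,iron] C=[tile,disk]
Tick 3: prefer A, take crate from A; A=[-] B=[node,valve,beam,shaft,iron] C=[tile,disk,crate]
Tick 4: prefer B, take node from B; A=[-] B=[valve,beam,shaft,iron] C=[tile,disk,crate,node]
Tick 5: prefer A, take valve from B; A=[-] B=[beam,shaft,iron] C=[tile,disk,crate,node,valve]
Tick 6: prefer B, take beam from B; A=[-] B=[shaft,iron] C=[tile,disk,crate,node,valve,beam]
Tick 7: prefer A, take shaft from B; A=[-] B=[iron] C=[tile,disk,crate,node,valve,beam,shaft]

Answer: B shaft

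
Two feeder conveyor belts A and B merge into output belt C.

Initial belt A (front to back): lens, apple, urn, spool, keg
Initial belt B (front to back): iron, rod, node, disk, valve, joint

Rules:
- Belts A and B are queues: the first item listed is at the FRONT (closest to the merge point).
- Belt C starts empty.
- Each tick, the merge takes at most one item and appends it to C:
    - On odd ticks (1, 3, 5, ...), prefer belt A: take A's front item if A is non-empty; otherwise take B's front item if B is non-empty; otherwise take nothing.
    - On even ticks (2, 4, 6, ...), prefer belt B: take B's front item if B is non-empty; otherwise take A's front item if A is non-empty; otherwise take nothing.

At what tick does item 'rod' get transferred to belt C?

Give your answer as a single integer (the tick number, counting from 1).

Tick 1: prefer A, take lens from A; A=[apple,urn,spool,keg] B=[iron,rod,node,disk,valve,joint] C=[lens]
Tick 2: prefer B, take iron from B; A=[apple,urn,spool,keg] B=[rod,node,disk,valve,joint] C=[lens,iron]
Tick 3: prefer A, take apple from A; A=[urn,spool,keg] B=[rod,node,disk,valve,joint] C=[lens,iron,apple]
Tick 4: prefer B, take rod from B; A=[urn,spool,keg] B=[node,disk,valve,joint] C=[lens,iron,apple,rod]

Answer: 4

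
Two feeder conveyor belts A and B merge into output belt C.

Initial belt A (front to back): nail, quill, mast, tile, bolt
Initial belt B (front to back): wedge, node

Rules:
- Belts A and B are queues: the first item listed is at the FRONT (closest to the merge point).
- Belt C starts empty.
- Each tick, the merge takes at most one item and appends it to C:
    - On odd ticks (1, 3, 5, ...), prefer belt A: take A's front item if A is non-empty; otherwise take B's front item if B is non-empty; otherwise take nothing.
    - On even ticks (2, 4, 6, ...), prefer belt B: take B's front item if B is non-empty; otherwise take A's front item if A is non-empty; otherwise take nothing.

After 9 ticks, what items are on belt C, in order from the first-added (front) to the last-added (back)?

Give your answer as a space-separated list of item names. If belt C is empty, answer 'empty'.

Answer: nail wedge quill node mast tile bolt

Derivation:
Tick 1: prefer A, take nail from A; A=[quill,mast,tile,bolt] B=[wedge,node] C=[nail]
Tick 2: prefer B, take wedge from B; A=[quill,mast,tile,bolt] B=[node] C=[nail,wedge]
Tick 3: prefer A, take quill from A; A=[mast,tile,bolt] B=[node] C=[nail,wedge,quill]
Tick 4: prefer B, take node from B; A=[mast,tile,bolt] B=[-] C=[nail,wedge,quill,node]
Tick 5: prefer A, take mast from A; A=[tile,bolt] B=[-] C=[nail,wedge,quill,node,mast]
Tick 6: prefer B, take tile from A; A=[bolt] B=[-] C=[nail,wedge,quill,node,mast,tile]
Tick 7: prefer A, take bolt from A; A=[-] B=[-] C=[nail,wedge,quill,node,mast,tile,bolt]
Tick 8: prefer B, both empty, nothing taken; A=[-] B=[-] C=[nail,wedge,quill,node,mast,tile,bolt]
Tick 9: prefer A, both empty, nothing taken; A=[-] B=[-] C=[nail,wedge,quill,node,mast,tile,bolt]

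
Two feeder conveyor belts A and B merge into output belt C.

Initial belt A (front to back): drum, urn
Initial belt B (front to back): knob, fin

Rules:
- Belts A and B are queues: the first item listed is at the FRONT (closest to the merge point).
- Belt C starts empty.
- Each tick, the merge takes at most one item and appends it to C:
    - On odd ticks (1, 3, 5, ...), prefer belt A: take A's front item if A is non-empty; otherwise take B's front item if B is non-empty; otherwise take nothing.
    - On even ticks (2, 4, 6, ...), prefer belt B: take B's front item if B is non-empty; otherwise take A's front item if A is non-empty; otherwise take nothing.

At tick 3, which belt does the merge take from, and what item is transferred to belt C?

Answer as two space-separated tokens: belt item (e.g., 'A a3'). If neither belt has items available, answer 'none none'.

Tick 1: prefer A, take drum from A; A=[urn] B=[knob,fin] C=[drum]
Tick 2: prefer B, take knob from B; A=[urn] B=[fin] C=[drum,knob]
Tick 3: prefer A, take urn from A; A=[-] B=[fin] C=[drum,knob,urn]

Answer: A urn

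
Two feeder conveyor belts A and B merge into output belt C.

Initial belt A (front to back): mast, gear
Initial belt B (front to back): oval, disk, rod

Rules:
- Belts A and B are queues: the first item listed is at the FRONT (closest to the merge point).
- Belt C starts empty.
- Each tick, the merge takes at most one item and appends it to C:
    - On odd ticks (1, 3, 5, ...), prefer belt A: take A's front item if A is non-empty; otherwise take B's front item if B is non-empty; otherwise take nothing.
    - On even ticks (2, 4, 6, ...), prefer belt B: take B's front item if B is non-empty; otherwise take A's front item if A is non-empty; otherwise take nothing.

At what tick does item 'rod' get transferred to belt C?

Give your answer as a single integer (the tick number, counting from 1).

Answer: 5

Derivation:
Tick 1: prefer A, take mast from A; A=[gear] B=[oval,disk,rod] C=[mast]
Tick 2: prefer B, take oval from B; A=[gear] B=[disk,rod] C=[mast,oval]
Tick 3: prefer A, take gear from A; A=[-] B=[disk,rod] C=[mast,oval,gear]
Tick 4: prefer B, take disk from B; A=[-] B=[rod] C=[mast,oval,gear,disk]
Tick 5: prefer A, take rod from B; A=[-] B=[-] C=[mast,oval,gear,disk,rod]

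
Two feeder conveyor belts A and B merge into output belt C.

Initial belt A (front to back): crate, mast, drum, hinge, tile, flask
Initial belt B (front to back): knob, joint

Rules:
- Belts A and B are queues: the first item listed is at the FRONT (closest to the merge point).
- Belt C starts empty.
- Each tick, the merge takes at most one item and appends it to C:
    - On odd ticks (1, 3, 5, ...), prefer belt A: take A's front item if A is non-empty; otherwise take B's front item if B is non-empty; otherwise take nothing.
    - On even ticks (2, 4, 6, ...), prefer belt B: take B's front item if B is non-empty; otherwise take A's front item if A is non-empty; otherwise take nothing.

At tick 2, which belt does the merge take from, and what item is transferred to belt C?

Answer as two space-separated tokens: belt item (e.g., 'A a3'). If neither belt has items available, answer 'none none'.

Tick 1: prefer A, take crate from A; A=[mast,drum,hinge,tile,flask] B=[knob,joint] C=[crate]
Tick 2: prefer B, take knob from B; A=[mast,drum,hinge,tile,flask] B=[joint] C=[crate,knob]

Answer: B knob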